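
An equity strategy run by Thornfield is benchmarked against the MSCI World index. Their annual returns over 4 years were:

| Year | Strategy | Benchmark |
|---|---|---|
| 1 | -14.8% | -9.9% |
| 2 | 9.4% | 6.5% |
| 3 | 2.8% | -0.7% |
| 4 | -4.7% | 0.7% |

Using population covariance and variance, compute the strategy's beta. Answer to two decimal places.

1.42

r̄p = -1.8250%,  r̄m = -0.8500%
Cov = Σ(rp − r̄p)(rm − r̄m) / 4 = 49.0413
Var(rm) = Σ(rm − r̄m)² / 4 = 34.5875
β = Cov / Var = 49.0413 / 34.5875 = 1.4179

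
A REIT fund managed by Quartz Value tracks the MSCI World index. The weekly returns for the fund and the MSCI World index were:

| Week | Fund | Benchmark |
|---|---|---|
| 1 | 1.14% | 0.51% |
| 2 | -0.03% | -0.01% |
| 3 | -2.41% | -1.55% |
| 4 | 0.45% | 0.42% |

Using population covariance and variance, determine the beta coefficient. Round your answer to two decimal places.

1.60

r̄p = -0.2125%,  r̄m = -0.1575%
Cov = Σ(rp − r̄p)(rm − r̄m) / 4 = 1.0931
Var(rm) = Σ(rm − r̄m)² / 4 = 0.6850
β = Cov / Var = 1.0931 / 0.6850 = 1.5958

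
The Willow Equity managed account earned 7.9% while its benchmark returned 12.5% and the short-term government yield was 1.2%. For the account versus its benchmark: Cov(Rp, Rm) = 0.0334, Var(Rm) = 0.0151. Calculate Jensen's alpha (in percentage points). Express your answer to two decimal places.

β = Cov / Var = 0.0334 / 0.0151 = 2.2119
E[R] = Rf + β(Rm − Rf) = 1.2% + 2.2119 × (12.5% − 1.2%) = 26.1945%
α = Rp − E[R] = 7.9% − 26.1945% = -18.2945

-18.29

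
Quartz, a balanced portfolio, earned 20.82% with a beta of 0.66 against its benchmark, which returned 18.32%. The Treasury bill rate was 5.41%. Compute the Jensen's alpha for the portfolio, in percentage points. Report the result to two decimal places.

CAPM expected return = Rf + β(Rm − Rf) = 5.41% + 0.66 × (18.32% − 5.41%) = 5.41 + 0.66 × 12.91 = 13.9306%
Jensen's α = Rp − E[R] = 20.82% − 13.9306% = 6.8894

6.89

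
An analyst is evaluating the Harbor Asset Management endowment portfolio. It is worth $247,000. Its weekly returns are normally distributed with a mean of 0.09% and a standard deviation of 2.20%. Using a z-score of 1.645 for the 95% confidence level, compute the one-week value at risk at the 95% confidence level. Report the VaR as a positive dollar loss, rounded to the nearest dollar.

Return at the 95% tail: μ − z·σ = 0.09% − 1.645 × 2.20% = 0.09 − 3.6190 = -3.5290%
VaR = −(-3.5290%) × $247,000 = 3.5290% × $247,000 = $8,717

$8,717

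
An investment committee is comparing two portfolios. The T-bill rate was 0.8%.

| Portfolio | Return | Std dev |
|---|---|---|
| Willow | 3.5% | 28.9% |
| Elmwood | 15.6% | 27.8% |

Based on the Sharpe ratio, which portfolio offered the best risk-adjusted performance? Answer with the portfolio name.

Elmwood

Willow: Sharpe ratio = (3.5% − 0.8%) / 28.9% = 0.093
Elmwood: Sharpe ratio = (15.6% − 0.8%) / 27.8% = 0.532
Highest: Elmwood (0.532).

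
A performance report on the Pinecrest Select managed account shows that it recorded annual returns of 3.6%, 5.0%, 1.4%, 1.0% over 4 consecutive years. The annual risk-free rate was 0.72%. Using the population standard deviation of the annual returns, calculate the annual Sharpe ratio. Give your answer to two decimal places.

1.24

Mean return r̄ = 11.00 / 4 = 2.7500%
Σ(r − r̄)² = (3.6 − 2.7500)² + (5 − 2.7500)² + (1.4 − 2.7500)² + … = 10.6700
population σ = √(10.6700 / 4) = √2.6675 = 1.6332%
Sharpe = (r̄ − rf) / σ = (2.7500 − 0.72) / 1.6332 = 2.0300 / 1.6332 = 1.2430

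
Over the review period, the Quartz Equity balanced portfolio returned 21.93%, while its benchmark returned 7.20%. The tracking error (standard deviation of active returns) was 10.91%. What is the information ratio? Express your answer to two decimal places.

IR = (Rp − Rb) / TE = (21.93% − 7.20%) / 10.91% = 14.73% / 10.91% = 1.3501

1.35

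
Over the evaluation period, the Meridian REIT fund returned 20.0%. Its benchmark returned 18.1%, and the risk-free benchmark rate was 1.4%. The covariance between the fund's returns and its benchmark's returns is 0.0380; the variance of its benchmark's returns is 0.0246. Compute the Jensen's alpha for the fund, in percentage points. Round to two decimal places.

β = Cov / Var = 0.0380 / 0.0246 = 1.5447
E[R] = Rf + β(Rm − Rf) = 1.4% + 1.5447 × (18.1% − 1.4%) = 27.1965%
α = Rp − E[R] = 20.0% − 27.1965% = -7.1965

-7.20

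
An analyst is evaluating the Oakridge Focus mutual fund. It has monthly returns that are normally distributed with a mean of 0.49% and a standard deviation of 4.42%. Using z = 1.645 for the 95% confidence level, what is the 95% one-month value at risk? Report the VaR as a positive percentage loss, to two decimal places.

VaR (as % loss) = −(μ − z·σ) = −(0.49% − 1.645 × 4.42%) = −(-6.7809%) = 6.7809%

6.78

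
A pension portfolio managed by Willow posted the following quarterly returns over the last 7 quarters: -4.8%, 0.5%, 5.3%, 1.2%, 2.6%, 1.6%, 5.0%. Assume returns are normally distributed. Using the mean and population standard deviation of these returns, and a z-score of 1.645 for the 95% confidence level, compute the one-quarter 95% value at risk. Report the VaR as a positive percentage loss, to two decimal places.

3.52

r̄ = (-4.8 + 0.5 + 5.3 + 1.2 + 2.6 + 1.6 + 5) / 7 = 1.6286%
Σ(r − r̄)² = (-4.8 − 1.6286)² + (0.5 − 1.6286)² + (5.3 − 1.6286)² + … = 68.5743
σ = √[68.5743 / 7] = 3.1299%
VaR = −(r̄ − z·σ) = −(1.6286 − 1.645 × 3.1299) = −(-3.5201) = 3.5201%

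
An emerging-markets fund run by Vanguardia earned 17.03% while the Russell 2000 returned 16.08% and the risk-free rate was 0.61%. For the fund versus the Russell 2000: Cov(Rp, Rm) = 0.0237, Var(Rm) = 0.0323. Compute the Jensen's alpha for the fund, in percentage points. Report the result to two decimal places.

5.07

β = Cov / Var = 0.0237 / 0.0323 = 0.7337
E[R] = Rf + β(Rm − Rf) = 0.61% + 0.7337 × (16.08% − 0.61%) = 11.9603%
α = Rp − E[R] = 17.03% − 11.9603% = 5.0697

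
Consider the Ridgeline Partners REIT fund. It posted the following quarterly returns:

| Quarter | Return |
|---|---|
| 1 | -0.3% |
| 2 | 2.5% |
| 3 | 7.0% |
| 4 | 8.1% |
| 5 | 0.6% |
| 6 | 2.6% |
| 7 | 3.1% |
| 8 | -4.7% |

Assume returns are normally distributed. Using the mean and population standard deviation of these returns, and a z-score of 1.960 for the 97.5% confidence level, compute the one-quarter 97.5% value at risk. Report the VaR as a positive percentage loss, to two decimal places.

r̄ = (-0.3 + 2.5 + 7 + 8.1 + 0.6 + 2.6 + 3.1 − 4.7) / 8 = 2.3625%
Population σ = √[Σ(r − r̄)² / 8] = √[115.1188 / 8] = √14.3899 = 3.7934%
VaR = −(r̄ − z·σ) = −(2.3625 − 1.960 × 3.7934) = −(-5.0726) = 5.0726%

5.07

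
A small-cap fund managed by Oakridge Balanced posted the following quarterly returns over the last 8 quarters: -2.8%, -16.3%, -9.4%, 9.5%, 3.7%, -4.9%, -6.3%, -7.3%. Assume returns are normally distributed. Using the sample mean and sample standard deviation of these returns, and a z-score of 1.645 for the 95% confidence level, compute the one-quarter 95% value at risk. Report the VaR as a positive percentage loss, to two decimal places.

Mean return r̄ = -33.80 / 8 = -4.2250%
Σ(r − r̄)² = 440.0150; sample σ = √(440.0150/7) = 7.9284%
VaR = −(r̄ − z·σ) = −(-4.2250 − 1.645 × 7.9284) = −(-17.2672) = 17.2672%

17.27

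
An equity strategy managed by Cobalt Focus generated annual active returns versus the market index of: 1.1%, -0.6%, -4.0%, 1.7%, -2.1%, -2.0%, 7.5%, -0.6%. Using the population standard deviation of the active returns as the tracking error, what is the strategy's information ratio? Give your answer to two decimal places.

0.04

Mean return μ = 1.00 / 8 = 0.1250%
Σ(r − μ)² = (1.1 − 0.1250)² + (-0.6 − 0.1250)² + (-4 − 0.1250)² + … = 85.3550
σ = √[85.3550 / 8] = 3.2664%
IR = μ / tracking error = 0.1250 / 3.2664 = 0.0383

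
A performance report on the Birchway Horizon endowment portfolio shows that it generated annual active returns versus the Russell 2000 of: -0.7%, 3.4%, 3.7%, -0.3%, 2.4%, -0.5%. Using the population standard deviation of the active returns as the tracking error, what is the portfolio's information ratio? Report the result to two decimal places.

r̄ = (-0.7 + 3.4 + 3.7 − 0.3 + 2.4 − 0.5) / 6 = 8.00 / 6 = 1.3333%
Σ(r − r̄)² = (-0.7 − 1.3333)² + (3.4 − 1.3333)² + … = 21.1733
σ = √[21.1733 / 6] = 1.8785%
IR = r̄ / tracking error = 1.3333 / 1.8785 = 0.7098

0.71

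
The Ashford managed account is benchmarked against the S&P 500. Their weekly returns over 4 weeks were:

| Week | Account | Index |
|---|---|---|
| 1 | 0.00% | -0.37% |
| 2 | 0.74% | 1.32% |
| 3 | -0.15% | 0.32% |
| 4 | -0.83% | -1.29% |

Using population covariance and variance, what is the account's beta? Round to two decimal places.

r̄p = -0.0600%,  r̄m = -0.0050%
Cov = Σ(rp − r̄p)(rm − r̄m) / 4 = 0.4996
Var(rm) = Σ(rm − r̄m)² / 4 = 0.9114
β = Cov / Var = 0.4996 / 0.9114 = 0.5482

0.55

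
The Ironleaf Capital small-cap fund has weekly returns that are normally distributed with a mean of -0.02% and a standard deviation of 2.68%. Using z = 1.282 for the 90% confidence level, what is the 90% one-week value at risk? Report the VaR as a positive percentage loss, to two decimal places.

3.46

VaR (as % loss) = −(μ − z·σ) = −(-0.02% − 1.282 × 2.68%) = −(-3.45576%) = 3.45576%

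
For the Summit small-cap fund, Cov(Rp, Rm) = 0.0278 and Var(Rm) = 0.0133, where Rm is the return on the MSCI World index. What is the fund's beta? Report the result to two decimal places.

β = Cov(Rp, Rm) / Var(Rm) = 0.0278 / 0.0133 = 2.0902

2.09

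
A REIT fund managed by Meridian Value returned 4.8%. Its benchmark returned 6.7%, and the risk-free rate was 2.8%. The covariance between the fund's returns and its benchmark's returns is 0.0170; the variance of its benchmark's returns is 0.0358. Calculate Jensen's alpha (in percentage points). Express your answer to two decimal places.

β = Cov / Var = 0.0170 / 0.0358 = 0.4749
E[R] = Rf + β(Rm − Rf) = 2.8% + 0.4749 × (6.7% − 2.8%) = 4.6521%
α = Rp − E[R] = 4.8% − 4.6521% = 0.1479

0.15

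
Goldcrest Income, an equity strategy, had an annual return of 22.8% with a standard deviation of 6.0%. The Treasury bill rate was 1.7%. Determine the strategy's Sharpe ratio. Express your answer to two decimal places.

Sharpe = (Rp − Rf) / σp = (22.8% − 1.7%) / 6.0% = 21.10% / 6.0% = 3.5167

3.52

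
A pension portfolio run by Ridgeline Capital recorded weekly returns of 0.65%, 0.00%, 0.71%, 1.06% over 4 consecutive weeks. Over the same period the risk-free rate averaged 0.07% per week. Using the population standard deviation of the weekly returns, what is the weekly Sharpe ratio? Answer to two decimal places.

1.40

r̄ = (0.65 + 0 + 0.71 + 1.06) / 4 = 2.420 / 4 = 0.6050%
Σ(r − r̄)² = 0.5861; population σ = √(0.5861/4) = 0.3828%
Sharpe = (r̄ − rf) / σ = (0.6050 − 0.07) / 0.3828 = 0.5350 / 0.3828 = 1.3976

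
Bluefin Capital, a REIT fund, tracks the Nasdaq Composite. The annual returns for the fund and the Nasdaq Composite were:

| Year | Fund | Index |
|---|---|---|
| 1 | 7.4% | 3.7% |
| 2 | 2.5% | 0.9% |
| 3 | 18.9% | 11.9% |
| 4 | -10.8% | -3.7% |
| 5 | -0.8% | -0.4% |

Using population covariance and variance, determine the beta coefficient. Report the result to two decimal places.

1.81

r̄p = 3.4400%,  r̄m = 2.4800%
Cov = Σ(rp − r̄p)(rm − r̄m) / 5 = 50.4328
Var(rm) = Σ(rm − r̄m)² / 5 = 27.8416
β = Cov / Var = 50.4328 / 27.8416 = 1.8114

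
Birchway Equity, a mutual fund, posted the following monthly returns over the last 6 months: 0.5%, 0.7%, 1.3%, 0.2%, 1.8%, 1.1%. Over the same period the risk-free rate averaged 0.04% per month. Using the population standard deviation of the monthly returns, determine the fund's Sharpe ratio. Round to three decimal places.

1.682

r̄ = (0.5 + 0.7 + 1.3 + 0.2 + 1.8 + 1.1) / 6 = 0.9333%
Σ(r − r̄)² = (0.5 − 0.9333)² + (0.7 − 0.9333)² + (1.3 − 0.9333)² + … = 1.6933
population σ = √(1.6933 / 6) = √0.2822 = 0.5312%
Sharpe = (r̄ − rf) / σ = (0.9333 − 0.04) / 0.5312 = 0.8933 / 0.5312 = 1.6817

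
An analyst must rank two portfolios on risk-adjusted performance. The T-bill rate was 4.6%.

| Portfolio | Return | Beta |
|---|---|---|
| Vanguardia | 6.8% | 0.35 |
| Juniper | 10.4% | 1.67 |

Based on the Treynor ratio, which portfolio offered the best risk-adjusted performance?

Vanguardia

Vanguardia: Treynor = (6.8% − 4.6%) / 0.35 = 6.286
Juniper: Treynor = (10.4% − 4.6%) / 1.67 = 3.473
Highest: Vanguardia (6.286).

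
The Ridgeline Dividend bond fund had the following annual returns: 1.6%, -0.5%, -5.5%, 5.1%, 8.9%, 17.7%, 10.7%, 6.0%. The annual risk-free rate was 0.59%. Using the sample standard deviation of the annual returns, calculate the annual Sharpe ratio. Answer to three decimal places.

0.685

r̄ = (1.6 − 0.5 − 5.5 + 5.1 + 8.9 + 17.7 + 10.7 + 6) / 8 = 44.00 / 8 = 5.5000%
Sample σ = √[Σ(r − r̄)² / 7] = √[360.0600 / 7] = √51.4371 = 7.1720%
Sharpe = (r̄ − rf) / σ = (5.5000 − 0.59) / 7.1720 = 4.9100 / 7.1720 = 0.6846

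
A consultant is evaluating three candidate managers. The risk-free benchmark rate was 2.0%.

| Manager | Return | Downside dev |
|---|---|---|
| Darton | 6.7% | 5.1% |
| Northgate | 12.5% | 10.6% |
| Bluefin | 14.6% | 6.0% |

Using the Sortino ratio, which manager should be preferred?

Darton: Sortino ratio = (6.7% − 2.0%) / 5.1% = 0.922
Northgate: Sortino ratio = (12.5% − 2.0%) / 10.6% = 0.991
Bluefin: Sortino ratio = (14.6% − 2.0%) / 6.0% = 2.100
Highest: Bluefin (2.100).

Bluefin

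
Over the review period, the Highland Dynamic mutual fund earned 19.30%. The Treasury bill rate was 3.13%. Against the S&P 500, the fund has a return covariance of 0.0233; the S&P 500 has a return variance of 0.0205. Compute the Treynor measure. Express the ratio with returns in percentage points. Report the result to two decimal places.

14.23

β = Cov / Var = 0.0233 / 0.0205 = 1.1366
Treynor = (Rp − Rf) / β = (19.30% − 3.13%) / 1.1366 = 16.17 / 1.1366 = 14.2266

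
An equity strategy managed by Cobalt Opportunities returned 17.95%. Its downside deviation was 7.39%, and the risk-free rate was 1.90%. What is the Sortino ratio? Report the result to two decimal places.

Sortino = (Rp − Rf) / σd = (17.95% − 1.90%) / 7.39% = 16.05% / 7.39% = 2.1719

2.17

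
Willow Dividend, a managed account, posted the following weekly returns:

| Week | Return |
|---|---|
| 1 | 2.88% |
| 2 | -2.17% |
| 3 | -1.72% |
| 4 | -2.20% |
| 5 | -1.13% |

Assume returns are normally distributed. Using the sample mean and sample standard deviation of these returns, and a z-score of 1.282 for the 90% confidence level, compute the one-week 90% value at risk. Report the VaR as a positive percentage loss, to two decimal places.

3.61

Mean return r̄ = -4.340 / 5 = -0.8680%
Σ(r − r̄)² = 18.3115; sample σ = √(18.3115/4) = 2.1396%
VaR = −(r̄ − z·σ) = −(-0.8680 − 1.282 × 2.1396) = −(-3.6110) = 3.6110%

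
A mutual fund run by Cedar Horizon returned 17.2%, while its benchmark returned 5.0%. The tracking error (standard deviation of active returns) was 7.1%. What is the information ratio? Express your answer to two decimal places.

1.72

IR = (Rp − Rb) / TE = (17.2% − 5.0%) / 7.1% = 12.20% / 7.1% = 1.7183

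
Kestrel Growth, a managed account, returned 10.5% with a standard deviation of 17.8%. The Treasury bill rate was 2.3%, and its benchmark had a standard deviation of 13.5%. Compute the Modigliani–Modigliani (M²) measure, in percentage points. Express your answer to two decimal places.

Sharpe = (Rp − Rf) / σp = (10.5% − 2.3%) / 17.8% = 0.4607
M² = Rf + Sharpe × σm = 2.3% + 0.4607 × 13.5% = 8.5195%

8.52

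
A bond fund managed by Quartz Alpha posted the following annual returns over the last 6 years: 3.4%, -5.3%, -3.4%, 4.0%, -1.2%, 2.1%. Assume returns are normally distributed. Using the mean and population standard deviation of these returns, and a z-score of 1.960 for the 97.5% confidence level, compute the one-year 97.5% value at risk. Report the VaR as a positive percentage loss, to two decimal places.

r̄ = (3.4 − 5.3 − 3.4 + 4 − 1.2 + 2.1) / 6 = -0.40 / 6 = -0.0667%
Population std dev = √[73.0333 / 6] = 3.4889%
VaR = −(r̄ − z·σ) = −(-0.0667 − 1.960 × 3.4889) = −(-6.9049) = 6.9049%

6.90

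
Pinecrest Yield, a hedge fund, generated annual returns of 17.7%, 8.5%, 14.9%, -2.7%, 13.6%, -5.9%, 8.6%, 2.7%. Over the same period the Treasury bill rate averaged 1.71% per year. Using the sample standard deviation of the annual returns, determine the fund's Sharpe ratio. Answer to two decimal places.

0.64

r̄ = (17.7 + 8.5 + 14.9 − 2.7 + 13.6 − 5.9 + 8.6 + 2.7) / 8 = 7.1750%
Σ(r − r̄)² = (17.7 − 7.1750)² + (8.5 − 7.1750)² + … = 504.0150
sample σ = √(504.0150 / 7) = √72.0021 = 8.4854%
Sharpe = (r̄ − rf) / σ = (7.1750 − 1.71) / 8.4854 = 5.4650 / 8.4854 = 0.6440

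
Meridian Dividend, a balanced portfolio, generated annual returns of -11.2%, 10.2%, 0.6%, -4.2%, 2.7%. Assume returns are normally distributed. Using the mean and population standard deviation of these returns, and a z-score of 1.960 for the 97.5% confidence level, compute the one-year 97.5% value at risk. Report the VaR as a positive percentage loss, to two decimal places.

14.35

μ = (-11.2 + 10.2 + 0.6 − 4.2 + 2.7) / 5 = -1.90 / 5 = -0.3800%
Population σ = √[Σ(r − μ)² / 5] = √[254.0480 / 5] = √50.8096 = 7.1281%
VaR = −(μ − z·σ) = −(-0.3800 − 1.960 × 7.1281) = −(-14.3511) = 14.3511%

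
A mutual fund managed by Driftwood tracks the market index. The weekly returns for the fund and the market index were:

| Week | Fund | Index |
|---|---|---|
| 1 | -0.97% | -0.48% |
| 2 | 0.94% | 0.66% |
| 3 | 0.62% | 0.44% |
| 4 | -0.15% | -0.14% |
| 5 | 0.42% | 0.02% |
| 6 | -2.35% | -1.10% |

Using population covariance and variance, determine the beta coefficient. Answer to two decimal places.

1.88

r̄p = -0.2483%,  r̄m = -0.1000%
Cov = Σ(rp − r̄p)(rm − r̄m) / 6 = 0.6374
Var(rm) = Σ(rm − r̄m)² / 6 = 0.3383
β = Cov / Var = 0.6374 / 0.3383 = 1.8841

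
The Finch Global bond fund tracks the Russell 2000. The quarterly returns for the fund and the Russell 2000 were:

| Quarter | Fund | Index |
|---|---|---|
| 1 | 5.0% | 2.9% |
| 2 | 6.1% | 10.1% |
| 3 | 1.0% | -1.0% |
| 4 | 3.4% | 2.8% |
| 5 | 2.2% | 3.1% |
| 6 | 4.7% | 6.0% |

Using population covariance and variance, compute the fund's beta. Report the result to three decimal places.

r̄p = 3.7333%,  r̄m = 3.9833%
Cov = Σ(rp − r̄p)(rm − r̄m) / 6 = 5.0706
Var(rm) = Σ(rm − r̄m)² / 6 = 11.6114
β = Cov / Var = 5.0706 / 11.6114 = 0.4367

0.437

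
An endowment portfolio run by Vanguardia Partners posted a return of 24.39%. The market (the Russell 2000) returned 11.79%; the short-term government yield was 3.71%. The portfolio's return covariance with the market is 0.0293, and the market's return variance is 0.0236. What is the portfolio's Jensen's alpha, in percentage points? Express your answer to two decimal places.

β = Cov / Var = 0.0293 / 0.0236 = 1.2415
E[R] = Rf + β(Rm − Rf) = 3.71% + 1.2415 × (11.79% − 3.71%) = 13.7413%
α = Rp − E[R] = 24.39% − 13.7413% = 10.6487

10.65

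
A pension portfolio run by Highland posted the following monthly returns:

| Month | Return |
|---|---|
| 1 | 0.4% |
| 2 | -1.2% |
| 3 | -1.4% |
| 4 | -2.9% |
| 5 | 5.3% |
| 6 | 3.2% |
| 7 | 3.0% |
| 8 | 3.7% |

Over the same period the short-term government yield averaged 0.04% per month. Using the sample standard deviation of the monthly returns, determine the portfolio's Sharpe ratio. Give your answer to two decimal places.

0.42

r̄ = (0.4 − 1.2 − 1.4 − 2.9 + 5.3 + 3.2 + 3 + 3.7) / 8 = 10.10 / 8 = 1.2625%
Σ(r − r̄)² = 60.2388; sample σ = √(60.2388/7) = 2.9335%
Sharpe = (r̄ − rf) / σ = (1.2625 − 0.04) / 2.9335 = 1.2225 / 2.9335 = 0.4167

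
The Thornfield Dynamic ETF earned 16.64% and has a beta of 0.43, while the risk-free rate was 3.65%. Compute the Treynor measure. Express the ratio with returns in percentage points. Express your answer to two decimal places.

Treynor = (Rp − Rf) / β = (16.64% − 3.65%) / 0.43 = 12.99 / 0.43 = 30.2093

30.21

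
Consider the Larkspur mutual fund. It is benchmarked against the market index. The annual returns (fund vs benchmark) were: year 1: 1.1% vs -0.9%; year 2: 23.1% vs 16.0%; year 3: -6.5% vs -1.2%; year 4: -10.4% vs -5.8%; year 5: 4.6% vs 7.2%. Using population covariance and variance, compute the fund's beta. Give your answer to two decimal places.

1.46

r̄p = 2.3800%,  r̄m = 3.0600%
Cov = Σ(rp − r̄p)(rm − r̄m) / 5 = 86.6872
Var(rm) = Σ(rm − r̄m)² / 5 = 59.3824
β = Cov / Var = 86.6872 / 59.3824 = 1.4598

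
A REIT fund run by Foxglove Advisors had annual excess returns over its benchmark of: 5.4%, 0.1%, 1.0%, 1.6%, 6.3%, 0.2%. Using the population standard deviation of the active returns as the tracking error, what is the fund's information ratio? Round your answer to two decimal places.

r̄ = (5.4 + 0.1 + 1 + 1.6 + 6.3 + 0.2) / 6 = 14.60 / 6 = 2.4333%
Σ(r − r̄)² = (5.4 − 2.4333)² + (0.1 − 2.4333)² + … = 36.9333
population σ = √(36.9333 / 6) = √6.1556 = 2.4810%
IR = r̄ / tracking error = 2.4333 / 2.4810 = 0.9808

0.98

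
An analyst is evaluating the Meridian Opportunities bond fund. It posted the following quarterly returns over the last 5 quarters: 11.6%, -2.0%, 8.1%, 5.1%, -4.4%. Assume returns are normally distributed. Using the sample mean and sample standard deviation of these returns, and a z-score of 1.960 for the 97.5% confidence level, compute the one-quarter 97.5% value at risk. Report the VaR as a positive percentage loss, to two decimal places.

9.53

Mean return μ = 18.40 / 5 = 3.6800%
Σ(r − μ)² = 181.8280; sample σ = √(181.8280/4) = 6.7422%
VaR = −(μ − z·σ) = −(3.6800 − 1.960 × 6.7422) = −(-9.5347) = 9.5347%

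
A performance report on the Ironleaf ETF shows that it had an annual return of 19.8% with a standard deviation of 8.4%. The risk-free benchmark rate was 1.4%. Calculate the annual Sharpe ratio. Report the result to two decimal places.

2.19

Sharpe = (Rp − Rf) / σp = (19.8% − 1.4%) / 8.4% = 18.40% / 8.4% = 2.1905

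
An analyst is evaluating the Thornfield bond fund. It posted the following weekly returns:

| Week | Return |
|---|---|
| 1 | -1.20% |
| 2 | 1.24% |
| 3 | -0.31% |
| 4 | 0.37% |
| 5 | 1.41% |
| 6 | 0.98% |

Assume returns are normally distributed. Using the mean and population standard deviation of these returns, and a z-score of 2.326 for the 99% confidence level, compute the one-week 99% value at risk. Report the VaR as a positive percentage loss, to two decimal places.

1.73

r̄ = (-1.2 + 1.24 − 0.31 + 0.37 + 1.41 + 0.98) / 6 = 2.490 / 6 = 0.4150%
Population σ = √[Σ(r − r̄)² / 6] = √[5.1258 / 6] = √0.8543 = 0.9243%
VaR = −(r̄ − z·σ) = −(0.4150 − 2.326 × 0.9243) = −(-1.7349) = 1.7349%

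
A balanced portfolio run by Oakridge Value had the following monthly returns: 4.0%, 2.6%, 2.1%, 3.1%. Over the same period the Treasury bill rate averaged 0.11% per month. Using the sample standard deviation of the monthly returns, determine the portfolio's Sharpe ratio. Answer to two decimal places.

3.50

μ = (4 + 2.6 + 2.1 + 3.1) / 4 = 2.9500%
Sample std dev = √[1.9700 / 3] = 0.8103%
Sharpe = (μ − rf) / σ = (2.9500 − 0.11) / 0.8103 = 2.8400 / 0.8103 = 3.5049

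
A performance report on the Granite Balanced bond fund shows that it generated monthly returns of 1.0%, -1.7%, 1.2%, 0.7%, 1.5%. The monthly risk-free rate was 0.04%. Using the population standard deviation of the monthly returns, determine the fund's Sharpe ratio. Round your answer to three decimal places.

Mean return r̄ = 2.70 / 5 = 0.5400%
Σ(r − r̄)² = 6.6120; population σ = √(6.6120/5) = 1.1500%
Sharpe = (r̄ − rf) / σ = (0.5400 − 0.04) / 1.1500 = 0.5000 / 1.1500 = 0.4348

0.435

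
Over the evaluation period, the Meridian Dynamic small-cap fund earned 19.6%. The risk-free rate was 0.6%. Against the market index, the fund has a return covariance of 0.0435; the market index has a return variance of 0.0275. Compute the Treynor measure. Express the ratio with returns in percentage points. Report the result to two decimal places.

β = Cov / Var = 0.0435 / 0.0275 = 1.5818
Treynor = (Rp − Rf) / β = (19.6% − 0.6%) / 1.5818 = 19.00 / 1.5818 = 12.0116

12.01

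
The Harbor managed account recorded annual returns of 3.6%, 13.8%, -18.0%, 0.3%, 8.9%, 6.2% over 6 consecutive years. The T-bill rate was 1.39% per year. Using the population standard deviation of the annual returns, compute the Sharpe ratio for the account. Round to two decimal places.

0.11

r̄ = (3.6 + 13.8 − 18 + 0.3 + 8.9 + 6.2) / 6 = 14.80 / 6 = 2.4667%
Σ(r − r̄)² = (3.6 − 2.4667)² + (13.8 − 2.4667)² + (-18 − 2.4667)² + … = 608.6333
σ = √[608.6333 / 6] = 10.0717%
Sharpe = (r̄ − rf) / σ = (2.4667 − 1.39) / 10.0717 = 1.0767 / 10.0717 = 0.1069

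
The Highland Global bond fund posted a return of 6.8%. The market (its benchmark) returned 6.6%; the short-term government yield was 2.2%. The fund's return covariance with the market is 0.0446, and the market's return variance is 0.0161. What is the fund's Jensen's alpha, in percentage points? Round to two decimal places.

-7.59

β = Cov / Var = 0.0446 / 0.0161 = 2.7702
E[R] = Rf + β(Rm − Rf) = 2.2% + 2.7702 × (6.6% − 2.2%) = 14.3889%
α = Rp − E[R] = 6.8% − 14.3889% = -7.5889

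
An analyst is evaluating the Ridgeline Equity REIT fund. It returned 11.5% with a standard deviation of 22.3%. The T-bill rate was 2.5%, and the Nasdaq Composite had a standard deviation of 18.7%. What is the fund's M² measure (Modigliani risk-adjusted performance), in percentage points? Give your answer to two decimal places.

Sharpe = (Rp − Rf) / σp = (11.5% − 2.5%) / 22.3% = 0.4036
M² = Rf + Sharpe × σm = 2.5% + 0.4036 × 18.7% = 10.0473%

10.05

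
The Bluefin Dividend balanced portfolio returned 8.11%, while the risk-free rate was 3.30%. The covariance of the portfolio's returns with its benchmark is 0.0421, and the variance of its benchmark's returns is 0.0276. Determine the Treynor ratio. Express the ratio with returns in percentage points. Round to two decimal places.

β = Cov / Var = 0.0421 / 0.0276 = 1.5254
Treynor = (Rp − Rf) / β = (8.11% − 3.30%) / 1.5254 = 4.81 / 1.5254 = 3.1533

3.15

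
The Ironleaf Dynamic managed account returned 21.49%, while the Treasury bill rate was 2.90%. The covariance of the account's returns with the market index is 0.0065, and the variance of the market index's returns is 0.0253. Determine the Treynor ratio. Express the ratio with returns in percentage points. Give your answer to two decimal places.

72.36

β = Cov / Var = 0.0065 / 0.0253 = 0.2569
Treynor = (Rp − Rf) / β = (21.49% − 2.90%) / 0.2569 = 18.59 / 0.2569 = 72.3628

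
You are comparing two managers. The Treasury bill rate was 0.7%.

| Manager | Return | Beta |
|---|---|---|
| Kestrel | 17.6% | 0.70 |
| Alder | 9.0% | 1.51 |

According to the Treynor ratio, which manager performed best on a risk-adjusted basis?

Kestrel: Treynor = (17.6% − 0.7%) / 0.70 = 24.143
Alder: Treynor = (9.0% − 0.7%) / 1.51 = 5.497
Highest: Kestrel (24.143).

Kestrel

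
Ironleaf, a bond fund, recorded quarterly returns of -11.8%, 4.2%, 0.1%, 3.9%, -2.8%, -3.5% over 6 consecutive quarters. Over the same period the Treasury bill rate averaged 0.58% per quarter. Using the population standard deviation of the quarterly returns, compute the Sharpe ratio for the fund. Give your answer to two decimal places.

r̄ = (-11.8 + 4.2 + 0.1 + 3.9 − 2.8 − 3.5) / 6 = -9.90 / 6 = -1.6500%
Σ(r − r̄)² = (-11.8 − (-1.6500))² + (4.2 − (-1.6500))² + (0.1 − (-1.6500))² + … = 175.8550
population σ = √(175.8550 / 6) = √29.3092 = 5.4138%
Sharpe = (r̄ − rf) / σ = (-1.6500 − 0.58) / 5.4138 = -2.2300 / 5.4138 = -0.4119

-0.41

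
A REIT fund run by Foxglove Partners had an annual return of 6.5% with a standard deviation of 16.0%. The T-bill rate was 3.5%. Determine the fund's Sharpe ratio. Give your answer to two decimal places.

0.19

Sharpe = (Rp − Rf) / σp = (6.5% − 3.5%) / 16.0% = 3.00% / 16.0% = 0.1875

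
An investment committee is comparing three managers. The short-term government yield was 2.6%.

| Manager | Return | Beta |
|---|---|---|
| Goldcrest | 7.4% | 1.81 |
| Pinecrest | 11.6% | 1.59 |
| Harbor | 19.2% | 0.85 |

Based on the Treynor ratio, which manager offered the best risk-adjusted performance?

Harbor

Goldcrest: Treynor = (7.4% − 2.6%) / 1.81 = 2.652
Pinecrest: Treynor = (11.6% − 2.6%) / 1.59 = 5.660
Harbor: Treynor = (19.2% − 2.6%) / 0.85 = 19.529
Highest: Harbor (19.529).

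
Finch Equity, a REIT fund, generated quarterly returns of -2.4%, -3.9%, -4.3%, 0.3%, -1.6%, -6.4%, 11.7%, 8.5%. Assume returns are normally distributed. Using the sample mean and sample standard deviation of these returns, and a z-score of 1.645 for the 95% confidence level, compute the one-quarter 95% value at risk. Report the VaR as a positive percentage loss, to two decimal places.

10.38

r̄ = (-2.4 − 3.9 − 4.3 + 0.3 − 1.6 − 6.4 + 11.7 + 8.5) / 8 = 0.2375%
Σ(r − r̄)² = (-2.4 − 0.2375)² + (-3.9 − 0.2375)² + (-4.3 − 0.2375)² + … = 291.7588
sample σ = √(291.7588 / 7) = √41.6798 = 6.4560%
VaR = −(r̄ − z·σ) = −(0.2375 − 1.645 × 6.4560) = −(-10.3826) = 10.3826%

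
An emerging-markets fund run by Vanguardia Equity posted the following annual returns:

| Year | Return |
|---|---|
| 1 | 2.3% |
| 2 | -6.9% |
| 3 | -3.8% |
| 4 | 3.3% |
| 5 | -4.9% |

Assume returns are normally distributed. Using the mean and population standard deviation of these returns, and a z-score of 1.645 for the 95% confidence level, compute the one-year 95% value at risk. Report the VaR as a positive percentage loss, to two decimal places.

Mean return μ = -10.00 / 5 = -2.0000%
Σ(r − μ)² = (2.3 − (-2.0000))² + (-6.9 − (-2.0000))² + … = 82.2400
population σ = √(82.2400 / 5) = √16.4480 = 4.0556%
VaR = −(μ − z·σ) = −(-2.0000 − 1.645 × 4.0556) = −(-8.6715) = 8.6715%

8.67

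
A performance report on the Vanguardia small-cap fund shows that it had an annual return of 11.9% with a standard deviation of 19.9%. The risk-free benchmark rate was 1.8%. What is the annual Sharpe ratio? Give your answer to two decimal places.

0.51

Sharpe = (Rp − Rf) / σp = (11.9% − 1.8%) / 19.9% = 10.10% / 19.9% = 0.5075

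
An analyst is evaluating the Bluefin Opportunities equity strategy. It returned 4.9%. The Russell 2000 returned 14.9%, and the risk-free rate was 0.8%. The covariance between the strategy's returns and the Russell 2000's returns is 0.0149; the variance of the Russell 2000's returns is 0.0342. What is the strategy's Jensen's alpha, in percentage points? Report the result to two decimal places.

β = Cov / Var = 0.0149 / 0.0342 = 0.4357
E[R] = Rf + β(Rm − Rf) = 0.8% + 0.4357 × (14.9% − 0.8%) = 6.9434%
α = Rp − E[R] = 4.9% − 6.9434% = -2.0434

-2.04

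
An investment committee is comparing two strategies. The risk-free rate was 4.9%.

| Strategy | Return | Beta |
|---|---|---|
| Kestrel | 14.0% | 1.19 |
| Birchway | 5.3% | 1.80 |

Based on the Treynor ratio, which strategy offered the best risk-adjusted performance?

Kestrel: Treynor = (14.0% − 4.9%) / 1.19 = 7.647
Birchway: Treynor = (5.3% − 4.9%) / 1.80 = 0.222
Highest: Kestrel (7.647).

Kestrel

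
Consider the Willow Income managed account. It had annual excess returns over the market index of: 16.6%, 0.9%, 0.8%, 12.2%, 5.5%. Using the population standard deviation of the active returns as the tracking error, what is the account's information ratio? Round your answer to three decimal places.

1.147

Mean return r̄ = 36.00 / 5 = 7.2000%
Σ(r − r̄)² = (16.6 − 7.2000)² + (0.9 − 7.2000)² + (0.8 − 7.2000)² + … = 196.9000
population σ = √(196.9000 / 5) = √39.3800 = 6.2753%
IR = r̄ / tracking error = 7.2000 / 6.2753 = 1.1474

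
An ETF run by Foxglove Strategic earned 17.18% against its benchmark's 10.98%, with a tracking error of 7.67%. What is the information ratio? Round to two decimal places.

IR = (Rp − Rb) / TE = (17.18% − 10.98%) / 7.67% = 6.20% / 7.67% = 0.8083

0.81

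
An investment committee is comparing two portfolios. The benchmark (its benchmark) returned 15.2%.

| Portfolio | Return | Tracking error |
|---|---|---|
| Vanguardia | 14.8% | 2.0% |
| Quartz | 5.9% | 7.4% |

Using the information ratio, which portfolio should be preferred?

Vanguardia: IR = (14.8% − 15.2%) / 2.0% = -0.200
Quartz: IR = (5.9% − 15.2%) / 7.4% = -1.257
Highest: Vanguardia (-0.200).

Vanguardia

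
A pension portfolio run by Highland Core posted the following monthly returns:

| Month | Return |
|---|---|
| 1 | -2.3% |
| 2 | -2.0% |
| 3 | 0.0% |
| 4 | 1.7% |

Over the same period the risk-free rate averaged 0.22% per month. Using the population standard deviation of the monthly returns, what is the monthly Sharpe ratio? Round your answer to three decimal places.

Mean return r̄ = -2.60 / 4 = -0.6500%
Σ(r − r̄)² = 10.4900; population σ = √(10.4900/4) = 1.6194%
Sharpe = (r̄ − rf) / σ = (-0.6500 − 0.22) / 1.6194 = -0.8700 / 1.6194 = -0.5372

-0.537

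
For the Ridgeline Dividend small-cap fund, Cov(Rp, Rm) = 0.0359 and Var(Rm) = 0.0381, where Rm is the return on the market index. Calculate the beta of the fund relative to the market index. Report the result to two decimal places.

0.94

β = Cov(Rp, Rm) / Var(Rm) = 0.0359 / 0.0381 = 0.9423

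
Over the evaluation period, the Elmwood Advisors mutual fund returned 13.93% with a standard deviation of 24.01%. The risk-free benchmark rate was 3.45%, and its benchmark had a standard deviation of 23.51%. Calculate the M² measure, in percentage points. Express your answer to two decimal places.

Sharpe = (Rp − Rf) / σp = (13.93% − 3.45%) / 24.01% = 0.4365
M² = Rf + Sharpe × σm = 3.45% + 0.4365 × 23.51% = 13.7121%

13.71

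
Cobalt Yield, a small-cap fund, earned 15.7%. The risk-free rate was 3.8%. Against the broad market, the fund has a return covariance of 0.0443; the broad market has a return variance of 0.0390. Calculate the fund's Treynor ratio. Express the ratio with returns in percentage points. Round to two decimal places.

β = Cov / Var = 0.0443 / 0.0390 = 1.1359
Treynor = (Rp − Rf) / β = (15.7% − 3.8%) / 1.1359 = 11.90 / 1.1359 = 10.4763

10.48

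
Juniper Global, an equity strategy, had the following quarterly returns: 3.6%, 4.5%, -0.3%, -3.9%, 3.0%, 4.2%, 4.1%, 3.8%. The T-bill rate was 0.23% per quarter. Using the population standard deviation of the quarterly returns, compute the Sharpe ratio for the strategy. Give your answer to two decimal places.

r̄ = (3.6 + 4.5 − 0.3 − 3.9 + 3 + 4.2 + 4.1 + 3.8) / 8 = 2.3750%
Population σ = √[Σ(r − r̄)² / 8] = √[61.2750 / 8] = √7.6594 = 2.7676%
Sharpe = (r̄ − rf) / σ = (2.3750 − 0.23) / 2.7676 = 2.1450 / 2.7676 = 0.7750

0.78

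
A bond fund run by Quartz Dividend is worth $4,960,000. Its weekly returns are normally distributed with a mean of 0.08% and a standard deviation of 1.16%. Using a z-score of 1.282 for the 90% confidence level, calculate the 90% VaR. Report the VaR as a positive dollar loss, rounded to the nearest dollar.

$69,793

Return at the 90% tail: μ − z·σ = 0.08% − 1.282 × 1.16% = 0.08 − 1.48712 = -1.40712%
VaR = −(-1.40712%) × $4,960,000 = 1.40712% × $4,960,000 = $69,793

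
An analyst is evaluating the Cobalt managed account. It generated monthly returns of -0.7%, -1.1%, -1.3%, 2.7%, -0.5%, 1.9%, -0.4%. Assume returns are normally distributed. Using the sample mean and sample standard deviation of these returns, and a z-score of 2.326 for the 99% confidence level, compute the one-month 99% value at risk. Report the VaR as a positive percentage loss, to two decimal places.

3.55

Mean return r̄ = 0.60 / 7 = 0.0857%
Σ(r − r̄)² = 14.6486; sample σ = √(14.6486/6) = 1.5625%
VaR = −(r̄ − z·σ) = −(0.0857 − 2.326 × 1.5625) = −(-3.5487) = 3.5487%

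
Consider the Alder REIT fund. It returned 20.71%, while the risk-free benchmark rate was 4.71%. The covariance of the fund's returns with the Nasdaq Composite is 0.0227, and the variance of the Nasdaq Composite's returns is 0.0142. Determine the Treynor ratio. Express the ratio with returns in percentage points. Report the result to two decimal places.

β = Cov / Var = 0.0227 / 0.0142 = 1.5986
Treynor = (Rp − Rf) / β = (20.71% − 4.71%) / 1.5986 = 16.00 / 1.5986 = 10.0088

10.01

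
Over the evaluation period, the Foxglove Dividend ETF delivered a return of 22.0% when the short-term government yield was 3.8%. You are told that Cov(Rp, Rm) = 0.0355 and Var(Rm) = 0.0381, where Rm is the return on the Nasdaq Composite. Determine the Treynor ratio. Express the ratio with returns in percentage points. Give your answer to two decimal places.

19.53

β = Cov / Var = 0.0355 / 0.0381 = 0.9318
Treynor = (Rp − Rf) / β = (22.0% − 3.8%) / 0.9318 = 18.20 / 0.9318 = 19.5321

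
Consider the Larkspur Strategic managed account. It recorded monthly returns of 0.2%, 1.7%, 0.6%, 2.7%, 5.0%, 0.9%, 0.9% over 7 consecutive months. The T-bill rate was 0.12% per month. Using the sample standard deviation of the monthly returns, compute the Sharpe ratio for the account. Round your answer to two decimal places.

r̄ = (0.2 + 1.7 + 0.6 + 2.7 + 5 + 0.9 + 0.9) / 7 = 12.00 / 7 = 1.7143%
Σ(r − r̄)² = 16.6286; sample σ = √(16.6286/6) = 1.6648%
Sharpe = (r̄ − rf) / σ = (1.7143 − 0.12) / 1.6648 = 1.5943 / 1.6648 = 0.9577

0.96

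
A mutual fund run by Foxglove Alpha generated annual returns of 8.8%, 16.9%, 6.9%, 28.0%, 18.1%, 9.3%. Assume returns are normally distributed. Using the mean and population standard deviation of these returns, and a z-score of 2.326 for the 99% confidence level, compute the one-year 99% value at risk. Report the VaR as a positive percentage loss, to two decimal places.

2.27

r̄ = (8.8 + 16.9 + 6.9 + 28 + 18.1 + 9.3) / 6 = 14.6667%
Σ(r − r̄)² = (8.8 − 14.6667)² + (16.9 − 14.6667)² + … = 318.0933
population σ = √(318.0933 / 6) = √53.0156 = 7.2812%
VaR = −(r̄ − z·σ) = −(14.6667 − 2.326 × 7.2812) = −(-2.2694) = 2.2694%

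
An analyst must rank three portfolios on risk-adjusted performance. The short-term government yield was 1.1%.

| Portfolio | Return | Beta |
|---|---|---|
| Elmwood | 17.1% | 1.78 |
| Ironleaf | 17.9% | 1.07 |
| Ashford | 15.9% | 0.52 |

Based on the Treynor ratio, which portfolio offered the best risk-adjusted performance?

Elmwood: Treynor = (17.1% − 1.1%) / 1.78 = 8.989
Ironleaf: Treynor = (17.9% − 1.1%) / 1.07 = 15.701
Ashford: Treynor = (15.9% − 1.1%) / 0.52 = 28.462
Highest: Ashford (28.462).

Ashford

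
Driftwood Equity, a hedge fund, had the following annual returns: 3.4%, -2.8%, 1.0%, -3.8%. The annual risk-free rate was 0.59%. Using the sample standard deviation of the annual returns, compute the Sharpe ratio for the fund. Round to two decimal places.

-0.34

r̄ = (3.4 − 2.8 + 1 − 3.8) / 4 = -0.5500%
Σ(r − r̄)² = 33.6300; sample σ = √(33.6300/3) = 3.3481%
Sharpe = (r̄ − rf) / σ = (-0.5500 − 0.59) / 3.3481 = -1.1400 / 3.3481 = -0.3405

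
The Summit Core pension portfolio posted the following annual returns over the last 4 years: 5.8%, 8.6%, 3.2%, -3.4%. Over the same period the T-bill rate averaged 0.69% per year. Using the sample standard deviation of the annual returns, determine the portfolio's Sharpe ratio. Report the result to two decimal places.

r̄ = (5.8 + 8.6 + 3.2 − 3.4) / 4 = 3.5500%
Sample std dev = √[78.9900 / 3] = 5.1313%
Sharpe = (r̄ − rf) / σ = (3.5500 − 0.69) / 5.1313 = 2.8600 / 5.1313 = 0.5574

0.56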